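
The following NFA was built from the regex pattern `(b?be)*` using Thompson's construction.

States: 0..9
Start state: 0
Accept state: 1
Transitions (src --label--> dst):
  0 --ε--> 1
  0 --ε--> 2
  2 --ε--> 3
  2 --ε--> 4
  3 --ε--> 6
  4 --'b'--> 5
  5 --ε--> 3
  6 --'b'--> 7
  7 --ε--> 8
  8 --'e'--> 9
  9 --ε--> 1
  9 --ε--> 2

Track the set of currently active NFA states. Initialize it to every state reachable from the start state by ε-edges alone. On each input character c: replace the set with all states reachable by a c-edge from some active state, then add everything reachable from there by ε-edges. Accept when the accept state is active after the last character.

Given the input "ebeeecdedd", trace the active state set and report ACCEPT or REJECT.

S₀ = ε-closure({0}) = {0,1,2,3,4,6}
'e' @ 1: {}  — dead — no transitions
rest 'beeecdedd' ignored (set empty)
end set {} — state 1 not in

Answer: REJECT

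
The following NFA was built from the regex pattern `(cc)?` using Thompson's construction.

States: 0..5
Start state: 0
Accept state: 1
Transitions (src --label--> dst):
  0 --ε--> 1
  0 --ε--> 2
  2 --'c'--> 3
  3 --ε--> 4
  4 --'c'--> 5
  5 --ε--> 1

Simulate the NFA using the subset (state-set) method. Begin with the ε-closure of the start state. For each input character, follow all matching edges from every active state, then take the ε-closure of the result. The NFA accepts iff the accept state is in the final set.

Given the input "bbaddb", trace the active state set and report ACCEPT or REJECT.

initial (ε-close {0}): {0,1,2}
'b' @ 1: {}  — state set empty
rest 'baddb' ignored (set empty)
final: {}; accept 1 not in set

Answer: REJECT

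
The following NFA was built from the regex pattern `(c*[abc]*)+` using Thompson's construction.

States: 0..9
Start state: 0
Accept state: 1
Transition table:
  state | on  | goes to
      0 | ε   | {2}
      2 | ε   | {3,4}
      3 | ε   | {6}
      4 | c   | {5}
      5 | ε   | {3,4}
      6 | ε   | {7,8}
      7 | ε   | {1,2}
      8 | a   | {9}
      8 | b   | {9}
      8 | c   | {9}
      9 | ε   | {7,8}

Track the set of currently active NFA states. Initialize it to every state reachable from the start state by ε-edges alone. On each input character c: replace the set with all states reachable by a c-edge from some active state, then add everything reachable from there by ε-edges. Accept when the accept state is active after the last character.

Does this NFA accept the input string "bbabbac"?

Answer: ACCEPT

Trace:
initial (ε-close {0}): {0,1,2,3,4,6,7,8}
'b' @ 1: {1,2,3,4,6,7,8,9}  (accept∈set)
'b' @ 2: {1,2,3,4,6,7,8,9}  (accept∈set)
'a' @ 3: {1,2,3,4,6,7,8,9}  (accept∈set)
'b' @ 4: {1,2,3,4,6,7,8,9}  (accept∈set)
'b' @ 5: {1,2,3,4,6,7,8,9}  (accept∈set)
'a' @ 6: {1,2,3,4,6,7,8,9}  (accept∈set)
'c' @ 7: {1,2,3,4,5,6,7,8,9}  (accept∈set)
final: {1,2,3,4,5,6,7,8,9}; accept 1 in set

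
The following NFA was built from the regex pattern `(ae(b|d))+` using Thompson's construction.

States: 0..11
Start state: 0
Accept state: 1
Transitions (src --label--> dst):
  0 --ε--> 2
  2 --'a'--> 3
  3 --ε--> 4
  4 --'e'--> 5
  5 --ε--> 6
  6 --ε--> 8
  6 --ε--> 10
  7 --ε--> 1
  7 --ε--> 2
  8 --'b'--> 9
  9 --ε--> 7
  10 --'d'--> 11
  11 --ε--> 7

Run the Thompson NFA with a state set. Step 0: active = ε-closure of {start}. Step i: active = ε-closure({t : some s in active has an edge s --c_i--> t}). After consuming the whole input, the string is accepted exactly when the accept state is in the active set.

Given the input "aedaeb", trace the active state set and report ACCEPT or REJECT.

initial (ε-close {0}): {0,2}
'a' @ 1: {3,4}
'e' @ 2: {5,6,8,10}
'd' @ 3: {1,2,7,11}  (accept∈set)
'a' @ 4: {3,4}
'e' @ 5: {5,6,8,10}
'b' @ 6: {1,2,7,9}  (accept∈set)
final: {1,2,7,9}; accept 1 in set

Answer: ACCEPT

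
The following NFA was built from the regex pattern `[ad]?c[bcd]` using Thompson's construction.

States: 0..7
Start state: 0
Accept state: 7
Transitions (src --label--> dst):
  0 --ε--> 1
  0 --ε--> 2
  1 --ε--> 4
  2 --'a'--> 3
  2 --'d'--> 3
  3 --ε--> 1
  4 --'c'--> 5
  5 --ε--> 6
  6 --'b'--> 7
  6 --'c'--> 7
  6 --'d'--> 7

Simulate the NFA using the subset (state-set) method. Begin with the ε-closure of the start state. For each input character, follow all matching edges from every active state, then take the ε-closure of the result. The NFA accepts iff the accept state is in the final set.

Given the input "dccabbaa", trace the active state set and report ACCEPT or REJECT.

start: ε-closure({0}) = {0,1,2,4}
'd' @ 1: {1,3,4}
'c' @ 2: {5,6}
'c' @ 3: {7}  ✓accept
'a' @ 4: {}  — state set empty
rest 'bbaa' ignored (set empty)
after full input: {}  (accept=7 not in)

Answer: REJECT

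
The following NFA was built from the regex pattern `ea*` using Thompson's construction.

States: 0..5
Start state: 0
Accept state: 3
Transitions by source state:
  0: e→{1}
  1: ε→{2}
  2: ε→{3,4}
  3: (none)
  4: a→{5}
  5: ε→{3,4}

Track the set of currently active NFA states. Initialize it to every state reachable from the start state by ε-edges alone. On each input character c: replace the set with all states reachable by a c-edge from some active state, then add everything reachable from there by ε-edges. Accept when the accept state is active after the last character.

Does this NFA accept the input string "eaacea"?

start: ε-closure({0}) = {0}
'e' @ 1: {1,2,3,4}  ✓accept
'a' @ 2: {3,4,5}  ✓accept
'a' @ 3: {3,4,5}  ✓accept
'c' @ 4: {}  — state set empty
rest 'ea' ignored (set empty)
final: {}; accept 3 not in set

Answer: REJECT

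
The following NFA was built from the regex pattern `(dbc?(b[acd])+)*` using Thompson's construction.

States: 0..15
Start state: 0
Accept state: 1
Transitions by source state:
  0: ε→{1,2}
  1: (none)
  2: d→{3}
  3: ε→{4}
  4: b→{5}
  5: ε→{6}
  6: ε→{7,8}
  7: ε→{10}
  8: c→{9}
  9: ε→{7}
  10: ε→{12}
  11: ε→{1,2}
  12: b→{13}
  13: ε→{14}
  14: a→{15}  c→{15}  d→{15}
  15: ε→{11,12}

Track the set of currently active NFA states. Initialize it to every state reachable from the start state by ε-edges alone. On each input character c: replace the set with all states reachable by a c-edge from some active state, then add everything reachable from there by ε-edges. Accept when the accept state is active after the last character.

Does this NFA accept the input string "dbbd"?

Answer: ACCEPT

Derivation:
initial (ε-close {0}): {0,1,2}
'd' @ 1: {3,4}
'b' @ 2: {5,6,7,8,10,12}
'b' @ 3: {13,14}
'd' @ 4: {1,2,11,12,15}  (accept∈set)
after full input: {1,2,11,12,15}  (accept=1 in)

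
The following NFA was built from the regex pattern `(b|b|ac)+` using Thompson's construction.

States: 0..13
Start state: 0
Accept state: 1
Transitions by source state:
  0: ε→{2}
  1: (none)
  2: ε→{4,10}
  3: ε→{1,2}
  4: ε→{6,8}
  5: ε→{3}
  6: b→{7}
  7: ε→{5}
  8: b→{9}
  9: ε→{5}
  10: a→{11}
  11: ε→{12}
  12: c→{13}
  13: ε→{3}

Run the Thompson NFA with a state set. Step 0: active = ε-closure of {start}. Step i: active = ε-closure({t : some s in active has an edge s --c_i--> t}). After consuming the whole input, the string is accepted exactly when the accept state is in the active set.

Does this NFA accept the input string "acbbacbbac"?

Answer: ACCEPT

Derivation:
start: ε-closure({0}) = {0,2,4,6,8,10}
'a' @ 1: {11,12}
'c' @ 2: {1,2,3,4,6,8,10,13}  [accepting]
'b' @ 3: {1,2,3,4,5,6,7,8,9,10}  [accepting]
'b' @ 4: {1,2,3,4,5,6,7,8,9,10}  [accepting]
'a' @ 5: {11,12}
'c' @ 6: {1,2,3,4,6,8,10,13}  [accepting]
'b' @ 7: {1,2,3,4,5,6,7,8,9,10}  [accepting]
'b' @ 8: {1,2,3,4,5,6,7,8,9,10}  [accepting]
'a' @ 9: {11,12}
'c' @ 10: {1,2,3,4,6,8,10,13}  [accepting]
after full input: {1,2,3,4,6,8,10,13}  (accept=1 in)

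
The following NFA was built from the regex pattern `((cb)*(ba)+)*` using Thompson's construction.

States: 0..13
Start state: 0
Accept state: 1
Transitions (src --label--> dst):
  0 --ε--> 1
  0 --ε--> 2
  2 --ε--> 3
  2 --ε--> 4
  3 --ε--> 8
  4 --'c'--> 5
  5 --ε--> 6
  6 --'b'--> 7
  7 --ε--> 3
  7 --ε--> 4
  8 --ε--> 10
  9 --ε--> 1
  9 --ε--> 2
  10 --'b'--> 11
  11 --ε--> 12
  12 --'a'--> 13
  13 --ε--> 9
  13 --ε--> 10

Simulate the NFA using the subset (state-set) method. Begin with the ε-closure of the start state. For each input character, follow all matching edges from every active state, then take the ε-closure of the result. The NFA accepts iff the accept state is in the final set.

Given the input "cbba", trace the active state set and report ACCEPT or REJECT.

initial (ε-close {0}): {0,1,2,3,4,8,10}
'c' @ 1: {5,6}
'b' @ 2: {3,4,7,8,10}
'b' @ 3: {11,12}
'a' @ 4: {1,2,3,4,8,9,10,13}  ✓accept
end set {1,2,3,4,8,9,10,13} — state 1 in

Answer: ACCEPT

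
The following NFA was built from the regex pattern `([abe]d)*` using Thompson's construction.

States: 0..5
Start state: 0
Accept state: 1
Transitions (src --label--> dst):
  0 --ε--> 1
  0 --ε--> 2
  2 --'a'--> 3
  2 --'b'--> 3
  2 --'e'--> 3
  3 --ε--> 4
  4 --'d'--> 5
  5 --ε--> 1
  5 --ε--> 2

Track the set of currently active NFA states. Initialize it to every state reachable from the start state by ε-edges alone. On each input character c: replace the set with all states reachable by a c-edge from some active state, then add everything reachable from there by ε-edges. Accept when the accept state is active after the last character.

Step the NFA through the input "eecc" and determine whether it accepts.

S₀ = ε-closure({0}) = {0,1,2}
'e' @ 1: {3,4}
'e' @ 2: {}  — dead — no transitions
rest 'cc' ignored (set empty)
final: {}; accept 1 not in set

Answer: REJECT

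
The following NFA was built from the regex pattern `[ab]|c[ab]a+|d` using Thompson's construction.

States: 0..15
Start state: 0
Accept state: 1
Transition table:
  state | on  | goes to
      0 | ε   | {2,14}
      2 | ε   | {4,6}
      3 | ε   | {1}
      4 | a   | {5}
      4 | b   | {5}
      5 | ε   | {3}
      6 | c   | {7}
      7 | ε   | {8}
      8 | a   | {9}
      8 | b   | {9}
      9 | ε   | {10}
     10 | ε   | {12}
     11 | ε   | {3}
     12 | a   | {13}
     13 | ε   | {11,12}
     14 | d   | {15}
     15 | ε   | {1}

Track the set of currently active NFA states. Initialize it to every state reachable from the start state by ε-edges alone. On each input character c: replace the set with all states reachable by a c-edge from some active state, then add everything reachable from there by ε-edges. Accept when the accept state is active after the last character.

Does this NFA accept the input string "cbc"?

S₀ = ε-closure({0}) = {0,2,4,6,14}
'c' @ 1: {7,8}
'b' @ 2: {9,10,12}
'c' @ 3: {}  — dead — no transitions
final: {}; accept 1 not in set

Answer: REJECT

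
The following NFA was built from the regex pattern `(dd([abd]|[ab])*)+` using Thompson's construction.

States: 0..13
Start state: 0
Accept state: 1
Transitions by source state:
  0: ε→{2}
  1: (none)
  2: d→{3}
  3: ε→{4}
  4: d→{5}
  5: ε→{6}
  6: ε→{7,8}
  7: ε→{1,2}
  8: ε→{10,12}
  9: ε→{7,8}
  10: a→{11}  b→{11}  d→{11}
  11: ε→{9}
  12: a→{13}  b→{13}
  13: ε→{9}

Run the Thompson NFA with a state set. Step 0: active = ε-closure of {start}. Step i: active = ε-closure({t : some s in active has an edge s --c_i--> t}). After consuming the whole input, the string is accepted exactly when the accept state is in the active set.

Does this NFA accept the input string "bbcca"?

initial (ε-close {0}): {0,2}
'b' @ 1: {}  — state set empty
rest 'bcca' ignored (set empty)
final: {}; accept 1 not in set

Answer: REJECT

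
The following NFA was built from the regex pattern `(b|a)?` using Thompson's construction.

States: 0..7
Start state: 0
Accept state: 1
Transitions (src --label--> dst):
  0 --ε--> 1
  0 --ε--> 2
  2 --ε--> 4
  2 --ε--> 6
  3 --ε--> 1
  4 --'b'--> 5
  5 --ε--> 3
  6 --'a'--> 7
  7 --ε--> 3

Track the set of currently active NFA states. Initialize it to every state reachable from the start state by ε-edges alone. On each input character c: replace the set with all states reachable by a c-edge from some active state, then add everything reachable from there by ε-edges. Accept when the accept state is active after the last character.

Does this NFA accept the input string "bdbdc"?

start: ε-closure({0}) = {0,1,2,4,6}
'b' @ 1: {1,3,5}  [accepting]
'd' @ 2: {}  — dead — no transitions
rest 'bdc' ignored (set empty)
final: {}; accept 1 not in set

Answer: REJECT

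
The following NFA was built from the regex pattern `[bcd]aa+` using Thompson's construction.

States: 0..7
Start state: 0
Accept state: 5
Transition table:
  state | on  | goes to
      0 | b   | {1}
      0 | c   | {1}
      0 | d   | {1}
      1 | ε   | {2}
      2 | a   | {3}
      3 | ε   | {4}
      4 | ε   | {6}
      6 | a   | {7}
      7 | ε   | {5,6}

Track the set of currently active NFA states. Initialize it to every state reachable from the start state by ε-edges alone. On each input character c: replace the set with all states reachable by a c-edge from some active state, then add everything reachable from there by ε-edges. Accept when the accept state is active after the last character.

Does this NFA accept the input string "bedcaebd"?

Answer: REJECT

Steps:
start: ε-closure({0}) = {0}
'b' @ 1: {1,2}
'e' @ 2: {}  — dead — no transitions
rest 'dcaebd' ignored (set empty)
final: {}; accept 5 not in set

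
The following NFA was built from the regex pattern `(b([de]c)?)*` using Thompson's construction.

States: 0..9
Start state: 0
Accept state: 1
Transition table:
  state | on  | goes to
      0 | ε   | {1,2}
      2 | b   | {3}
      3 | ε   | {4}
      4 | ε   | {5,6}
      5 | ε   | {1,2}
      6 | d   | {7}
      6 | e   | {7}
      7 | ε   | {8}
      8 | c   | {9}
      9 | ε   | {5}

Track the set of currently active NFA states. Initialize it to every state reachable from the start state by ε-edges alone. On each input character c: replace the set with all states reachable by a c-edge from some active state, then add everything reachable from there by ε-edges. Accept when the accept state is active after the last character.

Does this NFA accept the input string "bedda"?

Answer: REJECT

Derivation:
S₀ = ε-closure({0}) = {0,1,2}
'b' @ 1: {1,2,3,4,5,6}  (accept∈set)
'e' @ 2: {7,8}
'd' @ 3: {}  — dead — no transitions
rest 'da' ignored (set empty)
final: {}; accept 1 not in set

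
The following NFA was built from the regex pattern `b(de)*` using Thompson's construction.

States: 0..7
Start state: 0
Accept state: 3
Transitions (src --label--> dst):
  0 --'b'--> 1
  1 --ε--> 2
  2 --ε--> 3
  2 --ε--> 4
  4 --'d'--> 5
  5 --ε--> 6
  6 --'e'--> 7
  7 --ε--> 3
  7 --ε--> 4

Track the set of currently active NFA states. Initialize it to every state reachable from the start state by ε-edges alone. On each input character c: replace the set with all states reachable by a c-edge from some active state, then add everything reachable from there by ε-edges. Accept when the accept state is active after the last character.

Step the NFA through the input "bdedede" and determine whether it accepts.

Answer: ACCEPT

Trace:
initial (ε-close {0}): {0}
'b' @ 1: {1,2,3,4}  [accepting]
'd' @ 2: {5,6}
'e' @ 3: {3,4,7}  [accepting]
'd' @ 4: {5,6}
'e' @ 5: {3,4,7}  [accepting]
'd' @ 6: {5,6}
'e' @ 7: {3,4,7}  [accepting]
final: {3,4,7}; accept 3 in set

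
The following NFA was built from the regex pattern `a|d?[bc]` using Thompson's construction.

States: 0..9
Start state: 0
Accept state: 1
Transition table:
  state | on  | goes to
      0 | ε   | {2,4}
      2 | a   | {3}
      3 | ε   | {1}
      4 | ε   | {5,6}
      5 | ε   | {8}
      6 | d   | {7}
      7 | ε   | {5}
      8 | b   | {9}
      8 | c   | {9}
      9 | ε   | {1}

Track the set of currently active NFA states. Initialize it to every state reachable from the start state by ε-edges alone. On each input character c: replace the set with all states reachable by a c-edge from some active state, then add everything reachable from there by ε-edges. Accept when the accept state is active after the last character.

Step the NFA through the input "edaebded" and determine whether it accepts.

Answer: REJECT

Steps:
initial (ε-close {0}): {0,2,4,5,6,8}
'e' @ 1: {}  — state set empty
rest 'daebded' ignored (set empty)
end set {} — state 1 not in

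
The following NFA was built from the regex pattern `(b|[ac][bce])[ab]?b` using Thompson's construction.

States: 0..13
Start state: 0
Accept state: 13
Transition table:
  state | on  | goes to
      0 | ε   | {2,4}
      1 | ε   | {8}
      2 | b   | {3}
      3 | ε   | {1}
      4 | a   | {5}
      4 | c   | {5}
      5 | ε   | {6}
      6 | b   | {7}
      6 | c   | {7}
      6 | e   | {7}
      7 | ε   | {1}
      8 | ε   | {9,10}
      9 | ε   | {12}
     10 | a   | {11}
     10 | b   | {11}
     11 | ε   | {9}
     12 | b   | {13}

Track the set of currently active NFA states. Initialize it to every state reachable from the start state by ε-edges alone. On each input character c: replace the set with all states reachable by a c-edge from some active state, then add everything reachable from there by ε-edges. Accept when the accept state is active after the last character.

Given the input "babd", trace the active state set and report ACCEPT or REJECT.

Answer: REJECT

Steps:
initial (ε-close {0}): {0,2,4}
'b' @ 1: {1,3,8,9,10,12}
'a' @ 2: {9,11,12}
'b' @ 3: {13}  ✓accept
'd' @ 4: {}  — dead — no transitions
final: {}; accept 13 not in set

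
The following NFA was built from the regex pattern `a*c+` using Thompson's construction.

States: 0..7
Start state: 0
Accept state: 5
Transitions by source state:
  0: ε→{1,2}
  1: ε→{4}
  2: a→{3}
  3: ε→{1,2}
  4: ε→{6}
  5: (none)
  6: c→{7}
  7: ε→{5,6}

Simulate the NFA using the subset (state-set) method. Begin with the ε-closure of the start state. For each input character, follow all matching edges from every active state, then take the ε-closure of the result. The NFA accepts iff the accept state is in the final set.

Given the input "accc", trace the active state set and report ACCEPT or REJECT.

S₀ = ε-closure({0}) = {0,1,2,4,6}
'a' @ 1: {1,2,3,4,6}
'c' @ 2: {5,6,7}  [accepting]
'c' @ 3: {5,6,7}  [accepting]
'c' @ 4: {5,6,7}  [accepting]
end set {5,6,7} — state 5 in

Answer: ACCEPT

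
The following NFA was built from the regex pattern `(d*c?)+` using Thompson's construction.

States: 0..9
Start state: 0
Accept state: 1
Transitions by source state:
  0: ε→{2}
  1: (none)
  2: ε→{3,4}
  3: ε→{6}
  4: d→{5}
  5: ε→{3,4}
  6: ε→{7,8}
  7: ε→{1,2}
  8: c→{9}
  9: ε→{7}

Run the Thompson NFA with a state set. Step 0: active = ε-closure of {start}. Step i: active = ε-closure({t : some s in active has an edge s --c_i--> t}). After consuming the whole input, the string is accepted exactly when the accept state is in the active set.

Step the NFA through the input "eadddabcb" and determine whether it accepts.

start: ε-closure({0}) = {0,1,2,3,4,6,7,8}
'e' @ 1: {}  — dead — no transitions
rest 'adddabcb' ignored (set empty)
end set {} — state 1 not in

Answer: REJECT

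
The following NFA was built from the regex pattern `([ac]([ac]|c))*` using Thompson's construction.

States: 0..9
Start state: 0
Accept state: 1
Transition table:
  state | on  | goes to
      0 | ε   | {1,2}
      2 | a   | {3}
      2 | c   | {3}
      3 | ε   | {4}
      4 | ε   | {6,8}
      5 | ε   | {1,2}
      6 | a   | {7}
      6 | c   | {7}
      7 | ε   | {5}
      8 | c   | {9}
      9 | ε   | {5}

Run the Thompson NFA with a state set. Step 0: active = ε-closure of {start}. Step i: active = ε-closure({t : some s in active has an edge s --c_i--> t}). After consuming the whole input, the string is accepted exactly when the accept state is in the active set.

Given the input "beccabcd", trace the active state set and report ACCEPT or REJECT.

S₀ = ε-closure({0}) = {0,1,2}
'b' @ 1: {}  — no active states
rest 'eccabcd' ignored (set empty)
final: {}; accept 1 not in set

Answer: REJECT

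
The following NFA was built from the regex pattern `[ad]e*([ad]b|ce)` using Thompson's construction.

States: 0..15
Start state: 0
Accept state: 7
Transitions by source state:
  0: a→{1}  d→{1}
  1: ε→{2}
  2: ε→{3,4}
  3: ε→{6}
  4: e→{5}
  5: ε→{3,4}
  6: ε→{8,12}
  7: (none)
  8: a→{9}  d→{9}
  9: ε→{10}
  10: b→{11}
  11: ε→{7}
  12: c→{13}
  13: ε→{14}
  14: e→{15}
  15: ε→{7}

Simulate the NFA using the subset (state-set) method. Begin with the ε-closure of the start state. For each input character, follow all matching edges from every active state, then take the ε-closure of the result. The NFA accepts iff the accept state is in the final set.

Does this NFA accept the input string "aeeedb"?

S₀ = ε-closure({0}) = {0}
'a' @ 1: {1,2,3,4,6,8,12}
'e' @ 2: {3,4,5,6,8,12}
'e' @ 3: {3,4,5,6,8,12}
'e' @ 4: {3,4,5,6,8,12}
'd' @ 5: {9,10}
'b' @ 6: {7,11}  [accepting]
final: {7,11}; accept 7 in set

Answer: ACCEPT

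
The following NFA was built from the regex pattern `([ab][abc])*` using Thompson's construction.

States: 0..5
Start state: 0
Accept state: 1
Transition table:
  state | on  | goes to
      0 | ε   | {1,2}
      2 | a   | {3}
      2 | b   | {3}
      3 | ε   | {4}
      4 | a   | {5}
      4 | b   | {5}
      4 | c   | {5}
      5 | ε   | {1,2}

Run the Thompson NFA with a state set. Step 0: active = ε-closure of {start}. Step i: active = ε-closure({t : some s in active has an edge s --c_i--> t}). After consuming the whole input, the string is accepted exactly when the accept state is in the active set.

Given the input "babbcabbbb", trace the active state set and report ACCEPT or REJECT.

Answer: REJECT

Derivation:
start: ε-closure({0}) = {0,1,2}
'b' @ 1: {3,4}
'a' @ 2: {1,2,5}  [accepting]
'b' @ 3: {3,4}
'b' @ 4: {1,2,5}  [accepting]
'c' @ 5: {}  — no active states
rest 'abbbb' ignored (set empty)
final: {}; accept 1 not in set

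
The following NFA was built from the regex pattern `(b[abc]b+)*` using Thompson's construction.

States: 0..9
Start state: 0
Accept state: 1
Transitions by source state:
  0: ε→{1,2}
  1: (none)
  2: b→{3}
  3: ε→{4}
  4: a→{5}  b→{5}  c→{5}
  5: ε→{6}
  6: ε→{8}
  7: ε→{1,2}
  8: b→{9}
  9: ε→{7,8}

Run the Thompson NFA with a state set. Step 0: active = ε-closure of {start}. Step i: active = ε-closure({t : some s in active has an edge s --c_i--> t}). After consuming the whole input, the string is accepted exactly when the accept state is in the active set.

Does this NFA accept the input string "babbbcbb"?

Answer: ACCEPT

Trace:
start: ε-closure({0}) = {0,1,2}
'b' @ 1: {3,4}
'a' @ 2: {5,6,8}
'b' @ 3: {1,2,7,8,9}  ✓accept
'b' @ 4: {1,2,3,4,7,8,9}  ✓accept
'b' @ 5: {1,2,3,4,5,6,7,8,9}  ✓accept
'c' @ 6: {5,6,8}
'b' @ 7: {1,2,7,8,9}  ✓accept
'b' @ 8: {1,2,3,4,7,8,9}  ✓accept
end set {1,2,3,4,7,8,9} — state 1 in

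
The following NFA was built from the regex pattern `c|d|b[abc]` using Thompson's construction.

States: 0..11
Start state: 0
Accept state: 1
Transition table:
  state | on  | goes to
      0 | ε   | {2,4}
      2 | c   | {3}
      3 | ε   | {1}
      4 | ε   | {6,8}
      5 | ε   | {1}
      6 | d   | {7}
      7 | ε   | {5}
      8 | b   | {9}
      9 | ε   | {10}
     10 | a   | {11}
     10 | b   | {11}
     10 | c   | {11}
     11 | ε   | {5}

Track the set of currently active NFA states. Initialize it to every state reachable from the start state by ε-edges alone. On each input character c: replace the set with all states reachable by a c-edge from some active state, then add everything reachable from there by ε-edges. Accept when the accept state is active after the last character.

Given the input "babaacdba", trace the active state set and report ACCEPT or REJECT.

Answer: REJECT

Trace:
S₀ = ε-closure({0}) = {0,2,4,6,8}
'b' @ 1: {9,10}
'a' @ 2: {1,5,11}  (accept∈set)
'b' @ 3: {}  — state set empty
rest 'aacdba' ignored (set empty)
final: {}; accept 1 not in set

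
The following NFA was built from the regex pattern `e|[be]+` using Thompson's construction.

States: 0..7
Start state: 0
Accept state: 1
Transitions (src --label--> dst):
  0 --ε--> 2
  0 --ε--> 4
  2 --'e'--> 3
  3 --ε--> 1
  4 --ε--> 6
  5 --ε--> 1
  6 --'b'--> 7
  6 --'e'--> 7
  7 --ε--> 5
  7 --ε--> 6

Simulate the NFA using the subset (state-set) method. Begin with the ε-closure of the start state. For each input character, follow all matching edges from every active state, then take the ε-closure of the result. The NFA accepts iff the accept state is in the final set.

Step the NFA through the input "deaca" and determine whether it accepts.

start: ε-closure({0}) = {0,2,4,6}
'd' @ 1: {}  — no active states
rest 'eaca' ignored (set empty)
after full input: {}  (accept=1 not in)

Answer: REJECT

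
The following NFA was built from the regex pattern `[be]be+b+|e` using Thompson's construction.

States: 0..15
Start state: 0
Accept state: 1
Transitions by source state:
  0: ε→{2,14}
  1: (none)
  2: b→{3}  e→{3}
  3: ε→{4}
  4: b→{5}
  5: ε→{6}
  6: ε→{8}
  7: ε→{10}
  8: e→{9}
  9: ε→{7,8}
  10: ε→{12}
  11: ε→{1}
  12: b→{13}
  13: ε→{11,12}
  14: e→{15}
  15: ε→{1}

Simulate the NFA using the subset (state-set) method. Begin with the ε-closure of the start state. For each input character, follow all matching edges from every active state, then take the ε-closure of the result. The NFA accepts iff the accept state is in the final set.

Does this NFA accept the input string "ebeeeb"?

Answer: ACCEPT

Steps:
S₀ = ε-closure({0}) = {0,2,14}
'e' @ 1: {1,3,4,15}  ✓accept
'b' @ 2: {5,6,8}
'e' @ 3: {7,8,9,10,12}
'e' @ 4: {7,8,9,10,12}
'e' @ 5: {7,8,9,10,12}
'b' @ 6: {1,11,12,13}  ✓accept
final: {1,11,12,13}; accept 1 in set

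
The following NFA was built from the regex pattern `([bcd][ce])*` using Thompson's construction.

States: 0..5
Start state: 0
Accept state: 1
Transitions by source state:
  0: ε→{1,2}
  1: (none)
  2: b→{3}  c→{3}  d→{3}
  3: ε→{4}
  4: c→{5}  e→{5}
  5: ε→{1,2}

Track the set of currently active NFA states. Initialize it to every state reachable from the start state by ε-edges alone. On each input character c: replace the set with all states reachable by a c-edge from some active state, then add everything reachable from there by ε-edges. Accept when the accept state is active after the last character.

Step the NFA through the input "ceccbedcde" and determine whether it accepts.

Answer: ACCEPT

Trace:
S₀ = ε-closure({0}) = {0,1,2}
'c' @ 1: {3,4}
'e' @ 2: {1,2,5}  (accept∈set)
'c' @ 3: {3,4}
'c' @ 4: {1,2,5}  (accept∈set)
'b' @ 5: {3,4}
'e' @ 6: {1,2,5}  (accept∈set)
'd' @ 7: {3,4}
'c' @ 8: {1,2,5}  (accept∈set)
'd' @ 9: {3,4}
'e' @ 10: {1,2,5}  (accept∈set)
after full input: {1,2,5}  (accept=1 in)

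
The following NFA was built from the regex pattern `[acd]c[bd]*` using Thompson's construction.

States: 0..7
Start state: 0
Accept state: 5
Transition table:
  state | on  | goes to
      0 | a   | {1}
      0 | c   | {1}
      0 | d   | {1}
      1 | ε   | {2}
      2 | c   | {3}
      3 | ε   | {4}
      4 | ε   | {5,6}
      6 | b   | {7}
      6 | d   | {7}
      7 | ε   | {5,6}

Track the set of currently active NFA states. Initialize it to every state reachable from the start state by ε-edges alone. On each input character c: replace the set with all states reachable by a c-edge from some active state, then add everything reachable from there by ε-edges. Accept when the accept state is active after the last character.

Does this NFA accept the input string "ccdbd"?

S₀ = ε-closure({0}) = {0}
'c' @ 1: {1,2}
'c' @ 2: {3,4,5,6}  (accept∈set)
'd' @ 3: {5,6,7}  (accept∈set)
'b' @ 4: {5,6,7}  (accept∈set)
'd' @ 5: {5,6,7}  (accept∈set)
after full input: {5,6,7}  (accept=5 in)

Answer: ACCEPT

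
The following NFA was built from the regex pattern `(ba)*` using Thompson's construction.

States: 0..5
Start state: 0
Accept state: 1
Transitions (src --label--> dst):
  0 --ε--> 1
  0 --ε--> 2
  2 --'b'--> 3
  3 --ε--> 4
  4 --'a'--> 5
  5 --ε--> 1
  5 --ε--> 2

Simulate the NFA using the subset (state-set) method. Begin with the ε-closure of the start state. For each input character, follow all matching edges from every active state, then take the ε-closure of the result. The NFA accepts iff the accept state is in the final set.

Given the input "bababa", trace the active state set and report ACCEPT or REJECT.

initial (ε-close {0}): {0,1,2}
'b' @ 1: {3,4}
'a' @ 2: {1,2,5}  (accept∈set)
'b' @ 3: {3,4}
'a' @ 4: {1,2,5}  (accept∈set)
'b' @ 5: {3,4}
'a' @ 6: {1,2,5}  (accept∈set)
end set {1,2,5} — state 1 in

Answer: ACCEPT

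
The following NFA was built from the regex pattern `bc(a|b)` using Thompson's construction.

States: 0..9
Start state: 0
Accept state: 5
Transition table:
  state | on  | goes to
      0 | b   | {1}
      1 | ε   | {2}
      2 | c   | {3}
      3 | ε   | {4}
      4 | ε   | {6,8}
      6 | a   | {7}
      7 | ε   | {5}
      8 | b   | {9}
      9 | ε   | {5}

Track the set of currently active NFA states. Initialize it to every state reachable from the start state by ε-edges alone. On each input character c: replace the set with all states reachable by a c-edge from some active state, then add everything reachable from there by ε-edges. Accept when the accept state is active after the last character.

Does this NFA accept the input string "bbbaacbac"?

S₀ = ε-closure({0}) = {0}
'b' @ 1: {1,2}
'b' @ 2: {}  — no active states
rest 'baacbac' ignored (set empty)
end set {} — state 5 not in

Answer: REJECT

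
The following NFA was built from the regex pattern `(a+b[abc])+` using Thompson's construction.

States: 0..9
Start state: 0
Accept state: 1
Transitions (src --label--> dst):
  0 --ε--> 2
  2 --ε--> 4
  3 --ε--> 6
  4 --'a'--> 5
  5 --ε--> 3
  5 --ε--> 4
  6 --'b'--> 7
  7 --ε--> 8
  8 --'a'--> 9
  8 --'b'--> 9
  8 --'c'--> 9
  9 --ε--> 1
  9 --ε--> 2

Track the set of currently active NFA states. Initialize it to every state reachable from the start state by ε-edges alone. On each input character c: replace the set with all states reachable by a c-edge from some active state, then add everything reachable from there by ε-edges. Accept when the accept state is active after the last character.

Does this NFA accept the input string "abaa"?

Answer: REJECT

Trace:
initial (ε-close {0}): {0,2,4}
'a' @ 1: {3,4,5,6}
'b' @ 2: {7,8}
'a' @ 3: {1,2,4,9}  (accept∈set)
'a' @ 4: {3,4,5,6}
after full input: {3,4,5,6}  (accept=1 not in)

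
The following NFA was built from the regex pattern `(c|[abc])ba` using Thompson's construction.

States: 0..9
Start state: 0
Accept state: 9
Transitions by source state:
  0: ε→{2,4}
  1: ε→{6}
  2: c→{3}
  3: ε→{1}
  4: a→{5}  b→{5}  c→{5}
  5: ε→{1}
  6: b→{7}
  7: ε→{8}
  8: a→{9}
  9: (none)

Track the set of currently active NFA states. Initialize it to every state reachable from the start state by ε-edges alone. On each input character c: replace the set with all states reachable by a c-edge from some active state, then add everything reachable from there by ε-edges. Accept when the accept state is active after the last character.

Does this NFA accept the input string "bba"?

start: ε-closure({0}) = {0,2,4}
'b' @ 1: {1,5,6}
'b' @ 2: {7,8}
'a' @ 3: {9}  ✓accept
final: {9}; accept 9 in set

Answer: ACCEPT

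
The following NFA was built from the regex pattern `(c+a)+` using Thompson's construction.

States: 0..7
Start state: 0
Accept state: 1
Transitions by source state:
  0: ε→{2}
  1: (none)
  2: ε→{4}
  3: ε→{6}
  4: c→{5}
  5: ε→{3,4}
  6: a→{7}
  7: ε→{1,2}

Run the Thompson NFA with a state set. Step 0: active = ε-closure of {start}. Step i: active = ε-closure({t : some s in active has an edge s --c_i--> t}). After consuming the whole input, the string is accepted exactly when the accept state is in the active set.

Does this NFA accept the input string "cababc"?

start: ε-closure({0}) = {0,2,4}
'c' @ 1: {3,4,5,6}
'a' @ 2: {1,2,4,7}  (accept∈set)
'b' @ 3: {}  — state set empty
rest 'abc' ignored (set empty)
end set {} — state 1 not in

Answer: REJECT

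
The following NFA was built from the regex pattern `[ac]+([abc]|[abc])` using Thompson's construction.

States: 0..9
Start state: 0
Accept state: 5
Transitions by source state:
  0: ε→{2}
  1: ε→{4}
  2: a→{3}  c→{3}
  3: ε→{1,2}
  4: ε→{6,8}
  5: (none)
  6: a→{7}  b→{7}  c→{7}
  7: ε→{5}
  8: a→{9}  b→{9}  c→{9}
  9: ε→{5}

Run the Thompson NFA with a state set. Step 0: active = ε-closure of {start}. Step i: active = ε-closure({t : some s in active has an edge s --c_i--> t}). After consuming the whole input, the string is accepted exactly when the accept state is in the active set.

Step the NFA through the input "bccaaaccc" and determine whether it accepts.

start: ε-closure({0}) = {0,2}
'b' @ 1: {}  — state set empty
rest 'ccaaaccc' ignored (set empty)
end set {} — state 5 not in

Answer: REJECT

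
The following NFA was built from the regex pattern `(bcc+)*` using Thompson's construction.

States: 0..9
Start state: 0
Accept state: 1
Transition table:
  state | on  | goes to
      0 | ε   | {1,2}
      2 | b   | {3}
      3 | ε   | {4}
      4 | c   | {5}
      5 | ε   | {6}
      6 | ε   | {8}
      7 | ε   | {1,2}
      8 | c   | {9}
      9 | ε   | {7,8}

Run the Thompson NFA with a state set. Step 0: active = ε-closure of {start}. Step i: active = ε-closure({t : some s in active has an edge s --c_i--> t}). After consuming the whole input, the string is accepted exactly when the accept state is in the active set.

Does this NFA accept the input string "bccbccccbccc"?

Answer: ACCEPT

Steps:
S₀ = ε-closure({0}) = {0,1,2}
'b' @ 1: {3,4}
'c' @ 2: {5,6,8}
'c' @ 3: {1,2,7,8,9}  [accepting]
'b' @ 4: {3,4}
'c' @ 5: {5,6,8}
'c' @ 6: {1,2,7,8,9}  [accepting]
'c' @ 7: {1,2,7,8,9}  [accepting]
'c' @ 8: {1,2,7,8,9}  [accepting]
'b' @ 9: {3,4}
'c' @ 10: {5,6,8}
'c' @ 11: {1,2,7,8,9}  [accepting]
'c' @ 12: {1,2,7,8,9}  [accepting]
end set {1,2,7,8,9} — state 1 in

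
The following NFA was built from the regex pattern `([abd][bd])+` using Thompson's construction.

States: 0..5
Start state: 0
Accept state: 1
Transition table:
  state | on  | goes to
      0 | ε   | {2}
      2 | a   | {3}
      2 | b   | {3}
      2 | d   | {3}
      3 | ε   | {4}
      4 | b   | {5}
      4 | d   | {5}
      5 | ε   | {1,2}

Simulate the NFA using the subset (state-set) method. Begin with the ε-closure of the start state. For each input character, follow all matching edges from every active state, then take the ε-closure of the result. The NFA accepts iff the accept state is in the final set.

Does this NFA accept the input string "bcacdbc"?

S₀ = ε-closure({0}) = {0,2}
'b' @ 1: {3,4}
'c' @ 2: {}  — no active states
rest 'acdbc' ignored (set empty)
final: {}; accept 1 not in set

Answer: REJECT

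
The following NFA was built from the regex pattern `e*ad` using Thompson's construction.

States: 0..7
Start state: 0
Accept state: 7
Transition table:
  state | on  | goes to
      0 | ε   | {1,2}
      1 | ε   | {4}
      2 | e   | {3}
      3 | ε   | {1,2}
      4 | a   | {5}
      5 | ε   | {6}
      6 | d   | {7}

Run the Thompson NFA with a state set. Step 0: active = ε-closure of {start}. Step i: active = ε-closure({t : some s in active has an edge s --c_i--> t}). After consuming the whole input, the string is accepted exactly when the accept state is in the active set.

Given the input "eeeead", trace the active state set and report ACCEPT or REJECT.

Answer: ACCEPT

Steps:
S₀ = ε-closure({0}) = {0,1,2,4}
'e' @ 1: {1,2,3,4}
'e' @ 2: {1,2,3,4}
'e' @ 3: {1,2,3,4}
'e' @ 4: {1,2,3,4}
'a' @ 5: {5,6}
'd' @ 6: {7}  [accepting]
final: {7}; accept 7 in set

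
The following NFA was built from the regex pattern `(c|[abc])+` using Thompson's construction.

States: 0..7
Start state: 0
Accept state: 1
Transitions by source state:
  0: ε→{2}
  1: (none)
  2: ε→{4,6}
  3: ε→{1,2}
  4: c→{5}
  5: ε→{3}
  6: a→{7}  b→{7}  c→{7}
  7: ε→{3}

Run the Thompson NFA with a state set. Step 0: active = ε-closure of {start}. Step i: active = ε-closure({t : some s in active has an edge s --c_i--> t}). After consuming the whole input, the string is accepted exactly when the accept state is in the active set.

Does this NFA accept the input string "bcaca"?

Answer: ACCEPT

Steps:
start: ε-closure({0}) = {0,2,4,6}
'b' @ 1: {1,2,3,4,6,7}  [accepting]
'c' @ 2: {1,2,3,4,5,6,7}  [accepting]
'a' @ 3: {1,2,3,4,6,7}  [accepting]
'c' @ 4: {1,2,3,4,5,6,7}  [accepting]
'a' @ 5: {1,2,3,4,6,7}  [accepting]
end set {1,2,3,4,6,7} — state 1 in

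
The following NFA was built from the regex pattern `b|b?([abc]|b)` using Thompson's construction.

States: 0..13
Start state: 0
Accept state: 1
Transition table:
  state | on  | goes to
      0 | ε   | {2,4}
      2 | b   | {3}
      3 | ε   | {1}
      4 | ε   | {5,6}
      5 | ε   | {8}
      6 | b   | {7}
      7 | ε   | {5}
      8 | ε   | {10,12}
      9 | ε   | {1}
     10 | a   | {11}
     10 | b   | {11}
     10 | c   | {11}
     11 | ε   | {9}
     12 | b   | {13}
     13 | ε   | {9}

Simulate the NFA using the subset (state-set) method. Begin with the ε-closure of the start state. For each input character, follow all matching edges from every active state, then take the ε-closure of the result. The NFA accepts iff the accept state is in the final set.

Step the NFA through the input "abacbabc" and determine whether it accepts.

S₀ = ε-closure({0}) = {0,2,4,5,6,8,10,12}
'a' @ 1: {1,9,11}  ✓accept
'b' @ 2: {}  — state set empty
rest 'acbabc' ignored (set empty)
end set {} — state 1 not in

Answer: REJECT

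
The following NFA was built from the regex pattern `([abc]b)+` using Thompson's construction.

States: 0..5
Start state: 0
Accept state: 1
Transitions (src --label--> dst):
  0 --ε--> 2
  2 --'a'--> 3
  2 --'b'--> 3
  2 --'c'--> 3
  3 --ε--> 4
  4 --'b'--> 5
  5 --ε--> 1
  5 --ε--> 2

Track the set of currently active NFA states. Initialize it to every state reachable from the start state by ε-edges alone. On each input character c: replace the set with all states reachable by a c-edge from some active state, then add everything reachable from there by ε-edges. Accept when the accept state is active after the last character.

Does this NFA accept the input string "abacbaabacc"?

S₀ = ε-closure({0}) = {0,2}
'a' @ 1: {3,4}
'b' @ 2: {1,2,5}  (accept∈set)
'a' @ 3: {3,4}
'c' @ 4: {}  — no active states
rest 'baabacc' ignored (set empty)
final: {}; accept 1 not in set

Answer: REJECT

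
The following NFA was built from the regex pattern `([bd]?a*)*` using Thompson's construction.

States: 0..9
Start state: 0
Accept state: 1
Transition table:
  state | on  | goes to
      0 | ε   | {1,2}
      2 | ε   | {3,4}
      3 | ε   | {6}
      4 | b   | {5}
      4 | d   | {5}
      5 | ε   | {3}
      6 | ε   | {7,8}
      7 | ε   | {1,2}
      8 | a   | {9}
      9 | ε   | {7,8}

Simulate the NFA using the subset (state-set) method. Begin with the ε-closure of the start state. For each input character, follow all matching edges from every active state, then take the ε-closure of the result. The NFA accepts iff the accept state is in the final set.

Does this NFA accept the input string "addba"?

Answer: ACCEPT

Derivation:
initial (ε-close {0}): {0,1,2,3,4,6,7,8}
'a' @ 1: {1,2,3,4,6,7,8,9}  [accepting]
'd' @ 2: {1,2,3,4,5,6,7,8}  [accepting]
'd' @ 3: {1,2,3,4,5,6,7,8}  [accepting]
'b' @ 4: {1,2,3,4,5,6,7,8}  [accepting]
'a' @ 5: {1,2,3,4,6,7,8,9}  [accepting]
final: {1,2,3,4,6,7,8,9}; accept 1 in set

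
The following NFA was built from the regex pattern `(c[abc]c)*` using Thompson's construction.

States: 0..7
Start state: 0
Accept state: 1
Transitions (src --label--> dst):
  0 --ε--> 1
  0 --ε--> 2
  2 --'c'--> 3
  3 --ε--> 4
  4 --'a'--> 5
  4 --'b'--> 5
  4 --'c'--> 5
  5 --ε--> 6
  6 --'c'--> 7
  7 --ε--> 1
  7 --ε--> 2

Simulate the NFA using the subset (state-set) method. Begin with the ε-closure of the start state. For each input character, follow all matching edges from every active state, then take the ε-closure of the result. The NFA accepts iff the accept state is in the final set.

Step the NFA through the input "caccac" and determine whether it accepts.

start: ε-closure({0}) = {0,1,2}
'c' @ 1: {3,4}
'a' @ 2: {5,6}
'c' @ 3: {1,2,7}  ✓accept
'c' @ 4: {3,4}
'a' @ 5: {5,6}
'c' @ 6: {1,2,7}  ✓accept
after full input: {1,2,7}  (accept=1 in)

Answer: ACCEPT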